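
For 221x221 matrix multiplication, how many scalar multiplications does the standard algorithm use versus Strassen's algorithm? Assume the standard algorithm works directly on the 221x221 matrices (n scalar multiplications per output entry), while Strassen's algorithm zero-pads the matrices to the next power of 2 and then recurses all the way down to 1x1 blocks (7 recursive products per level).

Matrix multiplication for 221x221 matrices:

Strassen's algorithm requires power-of-2 dimensions. Pad 221x221 to 256x256 (next power of 2).

Standard algorithm: 221^3 = 10793861 multiplications
Strassen's algorithm: 7^(log2(256)) = 7^8 = 5764801 multiplications
Savings: 10793861 - 5764801 = 5029060 multiplications

Standard: 10793861 multiplications (221^3). Strassen: 5764801 multiplications (7^8, after padding to 256x256). Strassen reduces 8 recursive multiplications to 7 at each level.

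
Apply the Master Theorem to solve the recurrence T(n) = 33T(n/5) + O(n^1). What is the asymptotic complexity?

Master Theorem for T(n) = 33T(n/5) + O(n^1):

a = 33, b = 5, c = 1
log_b(a) = log_5(33) = 2.1725

Case 1: c = 1 < log_5(33) = 2.1725
T(n) = O(n^(log_5 33))

For T(n) = 33T(n/5) + O(n^1): log_5(33) = 2.1725. This is Case 1 of the Master Theorem (c < log_b(a), work dominated by leaves), giving O(n^(log_5 33)).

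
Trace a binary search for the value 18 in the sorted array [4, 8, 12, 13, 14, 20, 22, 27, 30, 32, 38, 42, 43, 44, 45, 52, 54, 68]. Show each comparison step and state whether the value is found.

Binary search for 18 in [4, 8, 12, 13, 14, 20, 22, 27, 30, 32, 38, 42, 43, 44, 45, 52, 54, 68]:

lo=0, hi=17, mid=8, arr[mid]=30 -> 30 > 18, search left half
lo=0, hi=7, mid=3, arr[mid]=13 -> 13 < 18, search right half
lo=4, hi=7, mid=5, arr[mid]=20 -> 20 > 18, search left half
lo=4, hi=4, mid=4, arr[mid]=14 -> 14 < 18, search right half
lo=5 > hi=4, target 18 not found

Binary search determines that 18 is not in the array after 4 comparisons. The search space was exhausted without finding the target.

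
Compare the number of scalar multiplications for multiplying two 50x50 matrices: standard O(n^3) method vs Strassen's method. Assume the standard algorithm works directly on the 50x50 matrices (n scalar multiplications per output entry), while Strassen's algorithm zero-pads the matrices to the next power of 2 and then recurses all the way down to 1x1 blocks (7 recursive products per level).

Matrix multiplication for 50x50 matrices:

Strassen's algorithm requires power-of-2 dimensions. Pad 50x50 to 64x64 (next power of 2).

Standard algorithm: 50^3 = 125000 multiplications
Strassen's algorithm: 7^(log2(64)) = 7^6 = 117649 multiplications
Savings: 125000 - 117649 = 7351 multiplications

Standard: 125000 multiplications (50^3). Strassen: 117649 multiplications (7^6, after padding to 64x64). Strassen reduces 8 recursive multiplications to 7 at each level.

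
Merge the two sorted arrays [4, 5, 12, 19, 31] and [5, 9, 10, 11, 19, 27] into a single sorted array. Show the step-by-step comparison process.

Merging process:

Compare 4 vs 5: take 4 from left. Merged: [4]
Compare 5 vs 5: take 5 from left. Merged: [4, 5]
Compare 12 vs 5: take 5 from right. Merged: [4, 5, 5]
Compare 12 vs 9: take 9 from right. Merged: [4, 5, 5, 9]
Compare 12 vs 10: take 10 from right. Merged: [4, 5, 5, 9, 10]
Compare 12 vs 11: take 11 from right. Merged: [4, 5, 5, 9, 10, 11]
Compare 12 vs 19: take 12 from left. Merged: [4, 5, 5, 9, 10, 11, 12]
Compare 19 vs 19: take 19 from left. Merged: [4, 5, 5, 9, 10, 11, 12, 19]
Compare 31 vs 19: take 19 from right. Merged: [4, 5, 5, 9, 10, 11, 12, 19, 19]
Compare 31 vs 27: take 27 from right. Merged: [4, 5, 5, 9, 10, 11, 12, 19, 19, 27]
Append remaining from left: [31]. Merged: [4, 5, 5, 9, 10, 11, 12, 19, 19, 27, 31]

Final merged array: [4, 5, 5, 9, 10, 11, 12, 19, 19, 27, 31]
Total comparisons: 10

The merged array is [4, 5, 5, 9, 10, 11, 12, 19, 19, 27, 31], requiring 10 comparisons. The merge step runs in O(n) time where n is the total number of elements.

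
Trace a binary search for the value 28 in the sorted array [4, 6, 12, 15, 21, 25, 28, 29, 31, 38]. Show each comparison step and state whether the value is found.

Binary search for 28 in [4, 6, 12, 15, 21, 25, 28, 29, 31, 38]:

lo=0, hi=9, mid=4, arr[mid]=21 -> 21 < 28, search right half
lo=5, hi=9, mid=7, arr[mid]=29 -> 29 > 28, search left half
lo=5, hi=6, mid=5, arr[mid]=25 -> 25 < 28, search right half
lo=6, hi=6, mid=6, arr[mid]=28 -> Found target at index 6!

Binary search finds 28 at index 6 after 4 comparisons. The search repeatedly halves the search space by comparing with the middle element.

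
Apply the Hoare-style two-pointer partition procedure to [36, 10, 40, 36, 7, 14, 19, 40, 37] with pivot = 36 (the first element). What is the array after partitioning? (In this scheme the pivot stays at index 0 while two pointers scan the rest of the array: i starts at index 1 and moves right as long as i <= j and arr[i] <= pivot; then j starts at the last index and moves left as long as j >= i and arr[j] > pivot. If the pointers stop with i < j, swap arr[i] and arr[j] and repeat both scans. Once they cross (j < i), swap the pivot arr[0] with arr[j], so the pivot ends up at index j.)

Hoare-style two-pointer partition with pivot = 36:

Initial array: [36, 10, 40, 36, 7, 14, 19, 40, 37]

Pointers start at i = 1, j = 8.
i stops at index 2 (arr[2]=40 > 36), j stops at index 6 (arr[6]=19 <= 36): swap arr[2] and arr[6], array becomes [36, 10, 19, 36, 7, 14, 40, 40, 37]
i ends at 6, j ends at 5: the pointers have crossed (j < i), so scanning stops.

Swap pivot arr[0] with arr[5] to place pivot at position 5: [14, 10, 19, 36, 7, 36, 40, 40, 37]
Pivot position: 5

After partitioning with pivot 36, the array becomes [14, 10, 19, 36, 7, 36, 40, 40, 37]. The pivot is placed at index 5. All elements to the left of the pivot are <= 36, and all elements to the right are > 36.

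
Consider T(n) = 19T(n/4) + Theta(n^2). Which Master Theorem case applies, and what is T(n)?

Master Theorem for T(n) = 19T(n/4) + O(n^2):

a = 19, b = 4, c = 2
log_b(a) = log_4(19) = 2.1240

Case 1: c = 2 < log_4(19) = 2.1240
T(n) = O(n^(log_4 19))

For T(n) = 19T(n/4) + O(n^2): log_4(19) = 2.1240. This is Case 1 of the Master Theorem (c < log_b(a), work dominated by leaves), giving O(n^(log_4 19)).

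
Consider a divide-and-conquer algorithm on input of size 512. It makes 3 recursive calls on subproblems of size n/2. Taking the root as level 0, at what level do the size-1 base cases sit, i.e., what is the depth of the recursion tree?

For divide and conquer with division factor 2:

Problem sizes at each level:
Level 0: 512
Level 1: 256
Level 2: 128
Level 3: 64
Level 4: 32
Level 5: 16
Level 6: 8
Level 7: 4
Level 8: 2
Level 9: 1

The root is level 0 and the size-1 base case is level 9 (the tree spans levels 0 through 9, i.e. 10 levels counting the root), so the depth is the number of divisions: log_2(512) = 9

The recursion tree depth is log_2(512) = 9. At each level, the problem size is divided by 2, so it takes 9 divisions to reduce to a base case of size 1. The algorithm makes 3 recursive calls at each level.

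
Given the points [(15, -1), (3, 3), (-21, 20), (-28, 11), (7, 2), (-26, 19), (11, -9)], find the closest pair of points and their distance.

Computing all pairwise distances among 7 points:

d((15, -1), (3, 3)) = 12.6491
d((15, -1), (-21, 20)) = 41.6773
d((15, -1), (-28, 11)) = 44.643
d((15, -1), (7, 2)) = 8.544
d((15, -1), (-26, 19)) = 45.618
d((15, -1), (11, -9)) = 8.9443
d((3, 3), (-21, 20)) = 29.4109
d((3, 3), (-28, 11)) = 32.0156
d((3, 3), (7, 2)) = 4.1231 <-- minimum
d((3, 3), (-26, 19)) = 33.121
d((3, 3), (11, -9)) = 14.4222
d((-21, 20), (-28, 11)) = 11.4018
d((-21, 20), (7, 2)) = 33.2866
d((-21, 20), (-26, 19)) = 5.099
d((-21, 20), (11, -9)) = 43.1856
d((-28, 11), (7, 2)) = 36.1386
d((-28, 11), (-26, 19)) = 8.2462
d((-28, 11), (11, -9)) = 43.8292
d((7, 2), (-26, 19)) = 37.1214
d((7, 2), (11, -9)) = 11.7047
d((-26, 19), (11, -9)) = 46.4004

Closest pair: (3, 3) and (7, 2) with distance 4.1231

The closest pair is (3, 3) and (7, 2) with Euclidean distance 4.1231. For 7 points, brute-force pairwise comparison is shown above. For large n, the divide-and-conquer algorithm (sort by x, recurse on halves, check the dividing strip) achieves O(n log n).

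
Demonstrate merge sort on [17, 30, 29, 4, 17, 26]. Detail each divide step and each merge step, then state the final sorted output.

Merge sort trace:

Split: [17, 30, 29, 4, 17, 26] -> [17, 30, 29] and [4, 17, 26]
  Split: [17, 30, 29] -> [17] and [30, 29]
    Split: [30, 29] -> [30] and [29]
    Merge: [30] + [29] -> [29, 30]
  Merge: [17] + [29, 30] -> [17, 29, 30]
  Split: [4, 17, 26] -> [4] and [17, 26]
    Split: [17, 26] -> [17] and [26]
    Merge: [17] + [26] -> [17, 26]
  Merge: [4] + [17, 26] -> [4, 17, 26]
Merge: [17, 29, 30] + [4, 17, 26] -> [4, 17, 17, 26, 29, 30]

Final sorted array: [4, 17, 17, 26, 29, 30]

The merge sort proceeds by recursively splitting the array and merging sorted halves.
After all merges, the sorted array is [4, 17, 17, 26, 29, 30].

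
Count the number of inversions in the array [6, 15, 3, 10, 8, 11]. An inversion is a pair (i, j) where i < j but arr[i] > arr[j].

Finding inversions in [6, 15, 3, 10, 8, 11]:

(0, 2): arr[0]=6 > arr[2]=3
(1, 2): arr[1]=15 > arr[2]=3
(1, 3): arr[1]=15 > arr[3]=10
(1, 4): arr[1]=15 > arr[4]=8
(1, 5): arr[1]=15 > arr[5]=11
(3, 4): arr[3]=10 > arr[4]=8

Total inversions: 6

The array has 6 inversion(s): (0,2), (1,2), (1,3), (1,4), (1,5), (3,4). Each pair (i,j) satisfies i < j and arr[i] > arr[j].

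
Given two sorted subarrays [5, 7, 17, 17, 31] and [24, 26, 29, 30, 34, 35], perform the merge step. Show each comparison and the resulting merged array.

Merging process:

Compare 5 vs 24: take 5 from left. Merged: [5]
Compare 7 vs 24: take 7 from left. Merged: [5, 7]
Compare 17 vs 24: take 17 from left. Merged: [5, 7, 17]
Compare 17 vs 24: take 17 from left. Merged: [5, 7, 17, 17]
Compare 31 vs 24: take 24 from right. Merged: [5, 7, 17, 17, 24]
Compare 31 vs 26: take 26 from right. Merged: [5, 7, 17, 17, 24, 26]
Compare 31 vs 29: take 29 from right. Merged: [5, 7, 17, 17, 24, 26, 29]
Compare 31 vs 30: take 30 from right. Merged: [5, 7, 17, 17, 24, 26, 29, 30]
Compare 31 vs 34: take 31 from left. Merged: [5, 7, 17, 17, 24, 26, 29, 30, 31]
Append remaining from right: [34, 35]. Merged: [5, 7, 17, 17, 24, 26, 29, 30, 31, 34, 35]

Final merged array: [5, 7, 17, 17, 24, 26, 29, 30, 31, 34, 35]
Total comparisons: 9

The merged array is [5, 7, 17, 17, 24, 26, 29, 30, 31, 34, 35], requiring 9 comparisons. The merge step runs in O(n) time where n is the total number of elements.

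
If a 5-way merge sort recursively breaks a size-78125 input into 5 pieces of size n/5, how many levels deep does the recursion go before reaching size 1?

For divide and conquer with division factor 5:

Problem sizes at each level:
Level 0: 78125
Level 1: 15625
Level 2: 3125
Level 3: 625
Level 4: 125
Level 5: 25
Level 6: 5
Level 7: 1

The root is level 0 and the size-1 base case is level 7 (the tree spans levels 0 through 7, i.e. 8 levels counting the root), so the depth is the number of divisions: log_5(78125) = 7

The recursion tree depth is log_5(78125) = 7. At each level, the problem size is divided by 5, so it takes 7 divisions to reduce to a base case of size 1. The algorithm makes 5 recursive calls at each level.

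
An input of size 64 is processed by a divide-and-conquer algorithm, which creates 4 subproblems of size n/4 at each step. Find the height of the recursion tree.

For divide and conquer with division factor 4:

Problem sizes at each level:
Level 0: 64
Level 1: 16
Level 2: 4
Level 3: 1

The root is level 0 and the size-1 base case is level 3 (the tree spans levels 0 through 3, i.e. 4 levels counting the root), so the depth is the number of divisions: log_4(64) = 3

The recursion tree depth is log_4(64) = 3. At each level, the problem size is divided by 4, so it takes 3 divisions to reduce to a base case of size 1. The algorithm makes 4 recursive calls at each level.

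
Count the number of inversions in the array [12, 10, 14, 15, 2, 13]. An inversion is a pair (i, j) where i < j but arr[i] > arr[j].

Finding inversions in [12, 10, 14, 15, 2, 13]:

(0, 1): arr[0]=12 > arr[1]=10
(0, 4): arr[0]=12 > arr[4]=2
(1, 4): arr[1]=10 > arr[4]=2
(2, 4): arr[2]=14 > arr[4]=2
(2, 5): arr[2]=14 > arr[5]=13
(3, 4): arr[3]=15 > arr[4]=2
(3, 5): arr[3]=15 > arr[5]=13

Total inversions: 7

The array has 7 inversion(s): (0,1), (0,4), (1,4), (2,4), (2,5), (3,4), (3,5). Each pair (i,j) satisfies i < j and arr[i] > arr[j].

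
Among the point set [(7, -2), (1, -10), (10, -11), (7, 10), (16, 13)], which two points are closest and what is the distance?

Computing all pairwise distances among 5 points:

d((7, -2), (1, -10)) = 10.0
d((7, -2), (10, -11)) = 9.4868
d((7, -2), (7, 10)) = 12.0
d((7, -2), (16, 13)) = 17.4929
d((1, -10), (10, -11)) = 9.0554 <-- minimum
d((1, -10), (7, 10)) = 20.8806
d((1, -10), (16, 13)) = 27.4591
d((10, -11), (7, 10)) = 21.2132
d((10, -11), (16, 13)) = 24.7386
d((7, 10), (16, 13)) = 9.4868

Closest pair: (1, -10) and (10, -11) with distance 9.0554

The closest pair is (1, -10) and (10, -11) with Euclidean distance 9.0554. For 5 points, brute-force pairwise comparison is shown above. For large n, the divide-and-conquer algorithm (sort by x, recurse on halves, check the dividing strip) achieves O(n log n).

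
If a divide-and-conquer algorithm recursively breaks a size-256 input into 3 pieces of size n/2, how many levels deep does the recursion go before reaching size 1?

For divide and conquer with division factor 2:

Problem sizes at each level:
Level 0: 256
Level 1: 128
Level 2: 64
Level 3: 32
Level 4: 16
Level 5: 8
Level 6: 4
Level 7: 2
Level 8: 1

The root is level 0 and the size-1 base case is level 8 (the tree spans levels 0 through 8, i.e. 9 levels counting the root), so the depth is the number of divisions: log_2(256) = 8

The recursion tree depth is log_2(256) = 8. At each level, the problem size is divided by 2, so it takes 8 divisions to reduce to a base case of size 1. The algorithm makes 3 recursive calls at each level.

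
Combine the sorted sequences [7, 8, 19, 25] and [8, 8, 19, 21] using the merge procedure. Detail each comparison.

Merging process:

Compare 7 vs 8: take 7 from left. Merged: [7]
Compare 8 vs 8: take 8 from left. Merged: [7, 8]
Compare 19 vs 8: take 8 from right. Merged: [7, 8, 8]
Compare 19 vs 8: take 8 from right. Merged: [7, 8, 8, 8]
Compare 19 vs 19: take 19 from left. Merged: [7, 8, 8, 8, 19]
Compare 25 vs 19: take 19 from right. Merged: [7, 8, 8, 8, 19, 19]
Compare 25 vs 21: take 21 from right. Merged: [7, 8, 8, 8, 19, 19, 21]
Append remaining from left: [25]. Merged: [7, 8, 8, 8, 19, 19, 21, 25]

Final merged array: [7, 8, 8, 8, 19, 19, 21, 25]
Total comparisons: 7

The merged array is [7, 8, 8, 8, 19, 19, 21, 25], requiring 7 comparisons. The merge step runs in O(n) time where n is the total number of elements.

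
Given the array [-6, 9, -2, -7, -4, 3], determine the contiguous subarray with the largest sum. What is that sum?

Using Kadane's algorithm on [-6, 9, -2, -7, -4, 3]:

Scanning through the array:
Position 1 (value 9): max_ending_here = 9, max_so_far = 9
Position 2 (value -2): max_ending_here = 7, max_so_far = 9
Position 3 (value -7): max_ending_here = 0, max_so_far = 9
Position 4 (value -4): max_ending_here = -4, max_so_far = 9
Position 5 (value 3): max_ending_here = 3, max_so_far = 9

Maximum subarray: [9]
Maximum sum: 9

The maximum subarray is [9] with sum 9. This subarray runs from index 1 to index 1.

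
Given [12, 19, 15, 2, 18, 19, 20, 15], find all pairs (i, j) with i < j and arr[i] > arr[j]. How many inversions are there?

Finding inversions in [12, 19, 15, 2, 18, 19, 20, 15]:

(0, 3): arr[0]=12 > arr[3]=2
(1, 2): arr[1]=19 > arr[2]=15
(1, 3): arr[1]=19 > arr[3]=2
(1, 4): arr[1]=19 > arr[4]=18
(1, 7): arr[1]=19 > arr[7]=15
(2, 3): arr[2]=15 > arr[3]=2
(4, 7): arr[4]=18 > arr[7]=15
(5, 7): arr[5]=19 > arr[7]=15
(6, 7): arr[6]=20 > arr[7]=15

Total inversions: 9

The array has 9 inversion(s): (0,3), (1,2), (1,3), (1,4), (1,7), (2,3), (4,7), (5,7), (6,7). Each pair (i,j) satisfies i < j and arr[i] > arr[j].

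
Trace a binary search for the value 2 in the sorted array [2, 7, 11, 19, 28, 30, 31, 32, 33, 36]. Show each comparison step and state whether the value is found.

Binary search for 2 in [2, 7, 11, 19, 28, 30, 31, 32, 33, 36]:

lo=0, hi=9, mid=4, arr[mid]=28 -> 28 > 2, search left half
lo=0, hi=3, mid=1, arr[mid]=7 -> 7 > 2, search left half
lo=0, hi=0, mid=0, arr[mid]=2 -> Found target at index 0!

Binary search finds 2 at index 0 after 3 comparisons. The search repeatedly halves the search space by comparing with the middle element.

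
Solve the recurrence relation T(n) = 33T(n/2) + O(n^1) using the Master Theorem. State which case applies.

Master Theorem for T(n) = 33T(n/2) + O(n^1):

a = 33, b = 2, c = 1
log_b(a) = log_2(33) = 5.0444

Case 1: c = 1 < log_2(33) = 5.0444
T(n) = O(n^(log_2 33))

For T(n) = 33T(n/2) + O(n^1): log_2(33) = 5.0444. This is Case 1 of the Master Theorem (c < log_b(a), work dominated by leaves), giving O(n^(log_2 33)).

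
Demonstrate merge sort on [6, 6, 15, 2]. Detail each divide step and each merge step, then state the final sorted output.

Merge sort trace:

Split: [6, 6, 15, 2] -> [6, 6] and [15, 2]
  Split: [6, 6] -> [6] and [6]
  Merge: [6] + [6] -> [6, 6]
  Split: [15, 2] -> [15] and [2]
  Merge: [15] + [2] -> [2, 15]
Merge: [6, 6] + [2, 15] -> [2, 6, 6, 15]

Final sorted array: [2, 6, 6, 15]

The merge sort proceeds by recursively splitting the array and merging sorted halves.
After all merges, the sorted array is [2, 6, 6, 15].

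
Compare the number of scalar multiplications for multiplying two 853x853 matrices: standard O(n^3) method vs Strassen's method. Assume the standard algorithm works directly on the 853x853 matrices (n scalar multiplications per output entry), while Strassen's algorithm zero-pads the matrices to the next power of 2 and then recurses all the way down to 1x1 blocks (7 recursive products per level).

Matrix multiplication for 853x853 matrices:

Strassen's algorithm requires power-of-2 dimensions. Pad 853x853 to 1024x1024 (next power of 2).

Standard algorithm: 853^3 = 620650477 multiplications
Strassen's algorithm: 7^(log2(1024)) = 7^10 = 282475249 multiplications
Savings: 620650477 - 282475249 = 338175228 multiplications

Standard: 620650477 multiplications (853^3). Strassen: 282475249 multiplications (7^10, after padding to 1024x1024). Strassen reduces 8 recursive multiplications to 7 at each level.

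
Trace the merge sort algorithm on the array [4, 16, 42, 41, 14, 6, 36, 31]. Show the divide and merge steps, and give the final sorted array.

Merge sort trace:

Split: [4, 16, 42, 41, 14, 6, 36, 31] -> [4, 16, 42, 41] and [14, 6, 36, 31]
  Split: [4, 16, 42, 41] -> [4, 16] and [42, 41]
    Split: [4, 16] -> [4] and [16]
    Merge: [4] + [16] -> [4, 16]
    Split: [42, 41] -> [42] and [41]
    Merge: [42] + [41] -> [41, 42]
  Merge: [4, 16] + [41, 42] -> [4, 16, 41, 42]
  Split: [14, 6, 36, 31] -> [14, 6] and [36, 31]
    Split: [14, 6] -> [14] and [6]
    Merge: [14] + [6] -> [6, 14]
    Split: [36, 31] -> [36] and [31]
    Merge: [36] + [31] -> [31, 36]
  Merge: [6, 14] + [31, 36] -> [6, 14, 31, 36]
Merge: [4, 16, 41, 42] + [6, 14, 31, 36] -> [4, 6, 14, 16, 31, 36, 41, 42]

Final sorted array: [4, 6, 14, 16, 31, 36, 41, 42]

The merge sort proceeds by recursively splitting the array and merging sorted halves.
After all merges, the sorted array is [4, 6, 14, 16, 31, 36, 41, 42].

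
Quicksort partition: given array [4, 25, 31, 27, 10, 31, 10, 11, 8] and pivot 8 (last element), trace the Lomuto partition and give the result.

Lomuto partition with pivot = 8:

Initial array: [4, 25, 31, 27, 10, 31, 10, 11, 8]

arr[0]=4 <= 8: swap with position 0, array becomes [4, 25, 31, 27, 10, 31, 10, 11, 8]
arr[1]=25 > 8: no swap
arr[2]=31 > 8: no swap
arr[3]=27 > 8: no swap
arr[4]=10 > 8: no swap
arr[5]=31 > 8: no swap
arr[6]=10 > 8: no swap
arr[7]=11 > 8: no swap

Place pivot at position 1: [4, 8, 31, 27, 10, 31, 10, 11, 25]
Pivot position: 1

After partitioning with pivot 8, the array becomes [4, 8, 31, 27, 10, 31, 10, 11, 25]. The pivot is placed at index 1. All elements to the left of the pivot are <= 8, and all elements to the right are > 8.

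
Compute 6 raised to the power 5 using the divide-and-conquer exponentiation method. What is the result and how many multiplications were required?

Computing 6^5 by squaring (build up from 6^1; each line after the first costs one multiplication):

6^1 = 6
6^2 = (6^1)^2 = 6^2 = 36
6^4 = (6^2)^2 = 36^2 = 1296
6^5 = 6 * 6^4 = 6 * 1296 = 7776

Result: 7776
Multiplications needed: 3 (3 lines after 6^1)

6^5 = 7776. Using exponentiation by squaring, this requires 3 multiplications. The key idea: if the exponent is even, square the half-power; if odd, multiply by the base once.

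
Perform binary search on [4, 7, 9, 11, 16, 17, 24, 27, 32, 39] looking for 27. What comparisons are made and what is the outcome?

Binary search for 27 in [4, 7, 9, 11, 16, 17, 24, 27, 32, 39]:

lo=0, hi=9, mid=4, arr[mid]=16 -> 16 < 27, search right half
lo=5, hi=9, mid=7, arr[mid]=27 -> Found target at index 7!

Binary search finds 27 at index 7 after 2 comparisons. The search repeatedly halves the search space by comparing with the middle element.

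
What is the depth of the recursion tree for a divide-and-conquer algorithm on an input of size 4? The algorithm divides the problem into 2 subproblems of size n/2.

For divide and conquer with division factor 2:

Problem sizes at each level:
Level 0: 4
Level 1: 2
Level 2: 1

The root is level 0 and the size-1 base case is level 2 (the tree spans levels 0 through 2, i.e. 3 levels counting the root), so the depth is the number of divisions: log_2(4) = 2

The recursion tree depth is log_2(4) = 2. At each level, the problem size is divided by 2, so it takes 2 divisions to reduce to a base case of size 1. The algorithm makes 2 recursive calls at each level.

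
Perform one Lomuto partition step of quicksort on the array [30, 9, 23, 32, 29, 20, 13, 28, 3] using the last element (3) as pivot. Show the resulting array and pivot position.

Lomuto partition with pivot = 3:

Initial array: [30, 9, 23, 32, 29, 20, 13, 28, 3]

arr[0]=30 > 3: no swap
arr[1]=9 > 3: no swap
arr[2]=23 > 3: no swap
arr[3]=32 > 3: no swap
arr[4]=29 > 3: no swap
arr[5]=20 > 3: no swap
arr[6]=13 > 3: no swap
arr[7]=28 > 3: no swap

Place pivot at position 0: [3, 9, 23, 32, 29, 20, 13, 28, 30]
Pivot position: 0

After partitioning with pivot 3, the array becomes [3, 9, 23, 32, 29, 20, 13, 28, 30]. The pivot is placed at index 0. All elements to the left of the pivot are <= 3, and all elements to the right are > 3.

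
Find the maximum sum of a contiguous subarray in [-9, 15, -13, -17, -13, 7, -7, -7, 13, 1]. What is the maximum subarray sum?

Using Kadane's algorithm on [-9, 15, -13, -17, -13, 7, -7, -7, 13, 1]:

Scanning through the array:
Position 1 (value 15): max_ending_here = 15, max_so_far = 15
Position 2 (value -13): max_ending_here = 2, max_so_far = 15
Position 3 (value -17): max_ending_here = -15, max_so_far = 15
Position 4 (value -13): max_ending_here = -13, max_so_far = 15
Position 5 (value 7): max_ending_here = 7, max_so_far = 15
Position 6 (value -7): max_ending_here = 0, max_so_far = 15
Position 7 (value -7): max_ending_here = -7, max_so_far = 15
Position 8 (value 13): max_ending_here = 13, max_so_far = 15
Position 9 (value 1): max_ending_here = 14, max_so_far = 15

Maximum subarray: [15]
Maximum sum: 15

The maximum subarray is [15] with sum 15. This subarray runs from index 1 to index 1.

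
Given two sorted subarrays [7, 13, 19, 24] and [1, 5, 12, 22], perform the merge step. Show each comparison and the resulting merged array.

Merging process:

Compare 7 vs 1: take 1 from right. Merged: [1]
Compare 7 vs 5: take 5 from right. Merged: [1, 5]
Compare 7 vs 12: take 7 from left. Merged: [1, 5, 7]
Compare 13 vs 12: take 12 from right. Merged: [1, 5, 7, 12]
Compare 13 vs 22: take 13 from left. Merged: [1, 5, 7, 12, 13]
Compare 19 vs 22: take 19 from left. Merged: [1, 5, 7, 12, 13, 19]
Compare 24 vs 22: take 22 from right. Merged: [1, 5, 7, 12, 13, 19, 22]
Append remaining from left: [24]. Merged: [1, 5, 7, 12, 13, 19, 22, 24]

Final merged array: [1, 5, 7, 12, 13, 19, 22, 24]
Total comparisons: 7

The merged array is [1, 5, 7, 12, 13, 19, 22, 24], requiring 7 comparisons. The merge step runs in O(n) time where n is the total number of elements.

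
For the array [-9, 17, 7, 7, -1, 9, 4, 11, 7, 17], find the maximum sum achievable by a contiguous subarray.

Using Kadane's algorithm on [-9, 17, 7, 7, -1, 9, 4, 11, 7, 17]:

Scanning through the array:
Position 1 (value 17): max_ending_here = 17, max_so_far = 17
Position 2 (value 7): max_ending_here = 24, max_so_far = 24
Position 3 (value 7): max_ending_here = 31, max_so_far = 31
Position 4 (value -1): max_ending_here = 30, max_so_far = 31
Position 5 (value 9): max_ending_here = 39, max_so_far = 39
Position 6 (value 4): max_ending_here = 43, max_so_far = 43
Position 7 (value 11): max_ending_here = 54, max_so_far = 54
Position 8 (value 7): max_ending_here = 61, max_so_far = 61
Position 9 (value 17): max_ending_here = 78, max_so_far = 78

Maximum subarray: [17, 7, 7, -1, 9, 4, 11, 7, 17]
Maximum sum: 78

The maximum subarray is [17, 7, 7, -1, 9, 4, 11, 7, 17] with sum 78. This subarray runs from index 1 to index 9.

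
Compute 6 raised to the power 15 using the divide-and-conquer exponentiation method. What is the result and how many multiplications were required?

Computing 6^15 by squaring (build up from 6^1; each line after the first costs one multiplication):

6^1 = 6
6^2 = (6^1)^2 = 6^2 = 36
6^3 = 6 * 6^2 = 6 * 36 = 216
6^6 = (6^3)^2 = 216^2 = 46656
6^7 = 6 * 6^6 = 6 * 46656 = 279936
6^14 = (6^7)^2 = 279936^2 = 78364164096
6^15 = 6 * 6^14 = 6 * 78364164096 = 470184984576

Result: 470184984576
Multiplications needed: 6 (6 lines after 6^1)

6^15 = 470184984576. Using exponentiation by squaring, this requires 6 multiplications. The key idea: if the exponent is even, square the half-power; if odd, multiply by the base once.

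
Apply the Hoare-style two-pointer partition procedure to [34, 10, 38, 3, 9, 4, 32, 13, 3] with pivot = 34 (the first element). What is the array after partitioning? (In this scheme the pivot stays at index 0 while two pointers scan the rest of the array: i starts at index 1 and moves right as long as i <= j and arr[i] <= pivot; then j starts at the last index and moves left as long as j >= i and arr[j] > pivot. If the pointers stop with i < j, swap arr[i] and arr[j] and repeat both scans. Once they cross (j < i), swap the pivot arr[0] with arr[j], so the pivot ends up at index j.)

Hoare-style two-pointer partition with pivot = 34:

Initial array: [34, 10, 38, 3, 9, 4, 32, 13, 3]

Pointers start at i = 1, j = 8.
i stops at index 2 (arr[2]=38 > 34), j stops at index 8 (arr[8]=3 <= 34): swap arr[2] and arr[8], array becomes [34, 10, 3, 3, 9, 4, 32, 13, 38]
i ends at 8, j ends at 7: the pointers have crossed (j < i), so scanning stops.

Swap pivot arr[0] with arr[7] to place pivot at position 7: [13, 10, 3, 3, 9, 4, 32, 34, 38]
Pivot position: 7

After partitioning with pivot 34, the array becomes [13, 10, 3, 3, 9, 4, 32, 34, 38]. The pivot is placed at index 7. All elements to the left of the pivot are <= 34, and all elements to the right are > 34.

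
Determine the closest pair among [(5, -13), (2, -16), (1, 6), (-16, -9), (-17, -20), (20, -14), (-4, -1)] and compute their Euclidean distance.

Computing all pairwise distances among 7 points:

d((5, -13), (2, -16)) = 4.2426 <-- minimum
d((5, -13), (1, 6)) = 19.4165
d((5, -13), (-16, -9)) = 21.3776
d((5, -13), (-17, -20)) = 23.0868
d((5, -13), (20, -14)) = 15.0333
d((5, -13), (-4, -1)) = 15.0
d((2, -16), (1, 6)) = 22.0227
d((2, -16), (-16, -9)) = 19.3132
d((2, -16), (-17, -20)) = 19.4165
d((2, -16), (20, -14)) = 18.1108
d((2, -16), (-4, -1)) = 16.1555
d((1, 6), (-16, -9)) = 22.6716
d((1, 6), (-17, -20)) = 31.6228
d((1, 6), (20, -14)) = 27.5862
d((1, 6), (-4, -1)) = 8.6023
d((-16, -9), (-17, -20)) = 11.0454
d((-16, -9), (20, -14)) = 36.3456
d((-16, -9), (-4, -1)) = 14.4222
d((-17, -20), (20, -14)) = 37.4833
d((-17, -20), (-4, -1)) = 23.0217
d((20, -14), (-4, -1)) = 27.2947

Closest pair: (5, -13) and (2, -16) with distance 4.2426

The closest pair is (5, -13) and (2, -16) with Euclidean distance 4.2426. For 7 points, brute-force pairwise comparison is shown above. For large n, the divide-and-conquer algorithm (sort by x, recurse on halves, check the dividing strip) achieves O(n log n).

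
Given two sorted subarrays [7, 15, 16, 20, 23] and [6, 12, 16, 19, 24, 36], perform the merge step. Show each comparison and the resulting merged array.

Merging process:

Compare 7 vs 6: take 6 from right. Merged: [6]
Compare 7 vs 12: take 7 from left. Merged: [6, 7]
Compare 15 vs 12: take 12 from right. Merged: [6, 7, 12]
Compare 15 vs 16: take 15 from left. Merged: [6, 7, 12, 15]
Compare 16 vs 16: take 16 from left. Merged: [6, 7, 12, 15, 16]
Compare 20 vs 16: take 16 from right. Merged: [6, 7, 12, 15, 16, 16]
Compare 20 vs 19: take 19 from right. Merged: [6, 7, 12, 15, 16, 16, 19]
Compare 20 vs 24: take 20 from left. Merged: [6, 7, 12, 15, 16, 16, 19, 20]
Compare 23 vs 24: take 23 from left. Merged: [6, 7, 12, 15, 16, 16, 19, 20, 23]
Append remaining from right: [24, 36]. Merged: [6, 7, 12, 15, 16, 16, 19, 20, 23, 24, 36]

Final merged array: [6, 7, 12, 15, 16, 16, 19, 20, 23, 24, 36]
Total comparisons: 9

The merged array is [6, 7, 12, 15, 16, 16, 19, 20, 23, 24, 36], requiring 9 comparisons. The merge step runs in O(n) time where n is the total number of elements.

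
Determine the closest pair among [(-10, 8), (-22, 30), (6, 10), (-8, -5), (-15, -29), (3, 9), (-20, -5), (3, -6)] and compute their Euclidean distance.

Computing all pairwise distances among 8 points:

d((-10, 8), (-22, 30)) = 25.0599
d((-10, 8), (6, 10)) = 16.1245
d((-10, 8), (-8, -5)) = 13.1529
d((-10, 8), (-15, -29)) = 37.3363
d((-10, 8), (3, 9)) = 13.0384
d((-10, 8), (-20, -5)) = 16.4012
d((-10, 8), (3, -6)) = 19.105
d((-22, 30), (6, 10)) = 34.4093
d((-22, 30), (-8, -5)) = 37.6962
d((-22, 30), (-15, -29)) = 59.4138
d((-22, 30), (3, 9)) = 32.6497
d((-22, 30), (-20, -5)) = 35.0571
d((-22, 30), (3, -6)) = 43.8292
d((6, 10), (-8, -5)) = 20.5183
d((6, 10), (-15, -29)) = 44.2945
d((6, 10), (3, 9)) = 3.1623 <-- minimum
d((6, 10), (-20, -5)) = 30.0167
d((6, 10), (3, -6)) = 16.2788
d((-8, -5), (-15, -29)) = 25.0
d((-8, -5), (3, 9)) = 17.8045
d((-8, -5), (-20, -5)) = 12.0
d((-8, -5), (3, -6)) = 11.0454
d((-15, -29), (3, 9)) = 42.0476
d((-15, -29), (-20, -5)) = 24.5153
d((-15, -29), (3, -6)) = 29.2062
d((3, 9), (-20, -5)) = 26.9258
d((3, 9), (3, -6)) = 15.0
d((-20, -5), (3, -6)) = 23.0217

Closest pair: (6, 10) and (3, 9) with distance 3.1623

The closest pair is (6, 10) and (3, 9) with Euclidean distance 3.1623. For 8 points, brute-force pairwise comparison is shown above. For large n, the divide-and-conquer algorithm (sort by x, recurse on halves, check the dividing strip) achieves O(n log n).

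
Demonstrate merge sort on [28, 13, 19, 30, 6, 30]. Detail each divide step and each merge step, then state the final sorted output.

Merge sort trace:

Split: [28, 13, 19, 30, 6, 30] -> [28, 13, 19] and [30, 6, 30]
  Split: [28, 13, 19] -> [28] and [13, 19]
    Split: [13, 19] -> [13] and [19]
    Merge: [13] + [19] -> [13, 19]
  Merge: [28] + [13, 19] -> [13, 19, 28]
  Split: [30, 6, 30] -> [30] and [6, 30]
    Split: [6, 30] -> [6] and [30]
    Merge: [6] + [30] -> [6, 30]
  Merge: [30] + [6, 30] -> [6, 30, 30]
Merge: [13, 19, 28] + [6, 30, 30] -> [6, 13, 19, 28, 30, 30]

Final sorted array: [6, 13, 19, 28, 30, 30]

The merge sort proceeds by recursively splitting the array and merging sorted halves.
After all merges, the sorted array is [6, 13, 19, 28, 30, 30].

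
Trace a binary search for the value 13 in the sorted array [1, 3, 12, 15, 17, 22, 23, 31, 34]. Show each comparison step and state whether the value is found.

Binary search for 13 in [1, 3, 12, 15, 17, 22, 23, 31, 34]:

lo=0, hi=8, mid=4, arr[mid]=17 -> 17 > 13, search left half
lo=0, hi=3, mid=1, arr[mid]=3 -> 3 < 13, search right half
lo=2, hi=3, mid=2, arr[mid]=12 -> 12 < 13, search right half
lo=3, hi=3, mid=3, arr[mid]=15 -> 15 > 13, search left half
lo=3 > hi=2, target 13 not found

Binary search determines that 13 is not in the array after 4 comparisons. The search space was exhausted without finding the target.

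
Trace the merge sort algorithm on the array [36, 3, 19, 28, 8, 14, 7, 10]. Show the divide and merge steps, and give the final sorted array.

Merge sort trace:

Split: [36, 3, 19, 28, 8, 14, 7, 10] -> [36, 3, 19, 28] and [8, 14, 7, 10]
  Split: [36, 3, 19, 28] -> [36, 3] and [19, 28]
    Split: [36, 3] -> [36] and [3]
    Merge: [36] + [3] -> [3, 36]
    Split: [19, 28] -> [19] and [28]
    Merge: [19] + [28] -> [19, 28]
  Merge: [3, 36] + [19, 28] -> [3, 19, 28, 36]
  Split: [8, 14, 7, 10] -> [8, 14] and [7, 10]
    Split: [8, 14] -> [8] and [14]
    Merge: [8] + [14] -> [8, 14]
    Split: [7, 10] -> [7] and [10]
    Merge: [7] + [10] -> [7, 10]
  Merge: [8, 14] + [7, 10] -> [7, 8, 10, 14]
Merge: [3, 19, 28, 36] + [7, 8, 10, 14] -> [3, 7, 8, 10, 14, 19, 28, 36]

Final sorted array: [3, 7, 8, 10, 14, 19, 28, 36]

The merge sort proceeds by recursively splitting the array and merging sorted halves.
After all merges, the sorted array is [3, 7, 8, 10, 14, 19, 28, 36].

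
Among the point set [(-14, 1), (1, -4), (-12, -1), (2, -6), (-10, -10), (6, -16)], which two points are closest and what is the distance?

Computing all pairwise distances among 6 points:

d((-14, 1), (1, -4)) = 15.8114
d((-14, 1), (-12, -1)) = 2.8284
d((-14, 1), (2, -6)) = 17.4642
d((-14, 1), (-10, -10)) = 11.7047
d((-14, 1), (6, -16)) = 26.2488
d((1, -4), (-12, -1)) = 13.3417
d((1, -4), (2, -6)) = 2.2361 <-- minimum
d((1, -4), (-10, -10)) = 12.53
d((1, -4), (6, -16)) = 13.0
d((-12, -1), (2, -6)) = 14.8661
d((-12, -1), (-10, -10)) = 9.2195
d((-12, -1), (6, -16)) = 23.4307
d((2, -6), (-10, -10)) = 12.6491
d((2, -6), (6, -16)) = 10.7703
d((-10, -10), (6, -16)) = 17.088

Closest pair: (1, -4) and (2, -6) with distance 2.2361

The closest pair is (1, -4) and (2, -6) with Euclidean distance 2.2361. For 6 points, brute-force pairwise comparison is shown above. For large n, the divide-and-conquer algorithm (sort by x, recurse on halves, check the dividing strip) achieves O(n log n).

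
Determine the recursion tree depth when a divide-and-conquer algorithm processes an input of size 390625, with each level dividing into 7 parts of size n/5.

For divide and conquer with division factor 5:

Problem sizes at each level:
Level 0: 390625
Level 1: 78125
Level 2: 15625
Level 3: 3125
Level 4: 625
Level 5: 125
Level 6: 25
Level 7: 5
Level 8: 1

The root is level 0 and the size-1 base case is level 8 (the tree spans levels 0 through 8, i.e. 9 levels counting the root), so the depth is the number of divisions: log_5(390625) = 8

The recursion tree depth is log_5(390625) = 8. At each level, the problem size is divided by 5, so it takes 8 divisions to reduce to a base case of size 1. The algorithm makes 7 recursive calls at each level.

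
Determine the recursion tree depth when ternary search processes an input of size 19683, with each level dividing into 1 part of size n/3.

For divide and conquer with division factor 3:

Problem sizes at each level:
Level 0: 19683
Level 1: 6561
Level 2: 2187
Level 3: 729
Level 4: 243
Level 5: 81
Level 6: 27
Level 7: 9
Level 8: 3
Level 9: 1

The root is level 0 and the size-1 base case is level 9 (the tree spans levels 0 through 9, i.e. 10 levels counting the root), so the depth is the number of divisions: log_3(19683) = 9

The recursion tree depth is log_3(19683) = 9. At each level, the problem size is divided by 3, so it takes 9 divisions to reduce to a base case of size 1. The algorithm makes 1 recursive call at each level.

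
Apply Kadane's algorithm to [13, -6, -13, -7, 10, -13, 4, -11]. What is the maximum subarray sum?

Using Kadane's algorithm on [13, -6, -13, -7, 10, -13, 4, -11]:

Scanning through the array:
Position 1 (value -6): max_ending_here = 7, max_so_far = 13
Position 2 (value -13): max_ending_here = -6, max_so_far = 13
Position 3 (value -7): max_ending_here = -7, max_so_far = 13
Position 4 (value 10): max_ending_here = 10, max_so_far = 13
Position 5 (value -13): max_ending_here = -3, max_so_far = 13
Position 6 (value 4): max_ending_here = 4, max_so_far = 13
Position 7 (value -11): max_ending_here = -7, max_so_far = 13

Maximum subarray: [13]
Maximum sum: 13

The maximum subarray is [13] with sum 13. This subarray runs from index 0 to index 0.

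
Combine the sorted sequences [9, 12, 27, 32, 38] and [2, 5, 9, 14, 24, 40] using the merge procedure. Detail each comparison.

Merging process:

Compare 9 vs 2: take 2 from right. Merged: [2]
Compare 9 vs 5: take 5 from right. Merged: [2, 5]
Compare 9 vs 9: take 9 from left. Merged: [2, 5, 9]
Compare 12 vs 9: take 9 from right. Merged: [2, 5, 9, 9]
Compare 12 vs 14: take 12 from left. Merged: [2, 5, 9, 9, 12]
Compare 27 vs 14: take 14 from right. Merged: [2, 5, 9, 9, 12, 14]
Compare 27 vs 24: take 24 from right. Merged: [2, 5, 9, 9, 12, 14, 24]
Compare 27 vs 40: take 27 from left. Merged: [2, 5, 9, 9, 12, 14, 24, 27]
Compare 32 vs 40: take 32 from left. Merged: [2, 5, 9, 9, 12, 14, 24, 27, 32]
Compare 38 vs 40: take 38 from left. Merged: [2, 5, 9, 9, 12, 14, 24, 27, 32, 38]
Append remaining from right: [40]. Merged: [2, 5, 9, 9, 12, 14, 24, 27, 32, 38, 40]

Final merged array: [2, 5, 9, 9, 12, 14, 24, 27, 32, 38, 40]
Total comparisons: 10

The merged array is [2, 5, 9, 9, 12, 14, 24, 27, 32, 38, 40], requiring 10 comparisons. The merge step runs in O(n) time where n is the total number of elements.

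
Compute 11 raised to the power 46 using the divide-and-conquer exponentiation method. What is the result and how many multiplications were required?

Computing 11^46 by squaring (build up from 11^1; each line after the first costs one multiplication):

11^1 = 11
11^2 = (11^1)^2 = 11^2 = 121
11^4 = (11^2)^2 = 121^2 = 14641
11^5 = 11 * 11^4 = 11 * 14641 = 161051
11^10 = (11^5)^2 = 161051^2 = 25937424601
11^11 = 11 * 11^10 = 11 * 25937424601 = 285311670611
11^22 = (11^11)^2 = 285311670611^2 = 81402749386839761113321
11^23 = 11 * 11^22 = 11 * 81402749386839761113321 = 895430243255237372246531
11^46 = (11^23)^2 = 895430243255237372246531^2 = 801795320536133573571931534665380233173841533961

Result: 801795320536133573571931534665380233173841533961
Multiplications needed: 8 (8 lines after 11^1)

11^46 = 801795320536133573571931534665380233173841533961. Using exponentiation by squaring, this requires 8 multiplications. The key idea: if the exponent is even, square the half-power; if odd, multiply by the base once.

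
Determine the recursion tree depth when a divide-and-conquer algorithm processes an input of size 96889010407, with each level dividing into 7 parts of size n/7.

For divide and conquer with division factor 7:

Problem sizes at each level:
Level 0: 96889010407
Level 1: 13841287201
Level 2: 1977326743
Level 3: 282475249
Level 4: 40353607
Level 5: 5764801
Level 6: 823543
Level 7: 117649
Level 8: 16807
Level 9: 2401
Level 10: 343
Level 11: 49
Level 12: 7
Level 13: 1

The root is level 0 and the size-1 base case is level 13 (the tree spans levels 0 through 13, i.e. 14 levels counting the root), so the depth is the number of divisions: log_7(96889010407) = 13

The recursion tree depth is log_7(96889010407) = 13. At each level, the problem size is divided by 7, so it takes 13 divisions to reduce to a base case of size 1. The algorithm makes 7 recursive calls at each level.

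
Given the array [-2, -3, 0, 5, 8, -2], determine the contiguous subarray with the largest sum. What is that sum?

Using Kadane's algorithm on [-2, -3, 0, 5, 8, -2]:

Scanning through the array:
Position 1 (value -3): max_ending_here = -3, max_so_far = -2
Position 2 (value 0): max_ending_here = 0, max_so_far = 0
Position 3 (value 5): max_ending_here = 5, max_so_far = 5
Position 4 (value 8): max_ending_here = 13, max_so_far = 13
Position 5 (value -2): max_ending_here = 11, max_so_far = 13

Maximum subarray: [0, 5, 8]
Maximum sum: 13

The maximum subarray is [0, 5, 8] with sum 13. This subarray runs from index 2 to index 4.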